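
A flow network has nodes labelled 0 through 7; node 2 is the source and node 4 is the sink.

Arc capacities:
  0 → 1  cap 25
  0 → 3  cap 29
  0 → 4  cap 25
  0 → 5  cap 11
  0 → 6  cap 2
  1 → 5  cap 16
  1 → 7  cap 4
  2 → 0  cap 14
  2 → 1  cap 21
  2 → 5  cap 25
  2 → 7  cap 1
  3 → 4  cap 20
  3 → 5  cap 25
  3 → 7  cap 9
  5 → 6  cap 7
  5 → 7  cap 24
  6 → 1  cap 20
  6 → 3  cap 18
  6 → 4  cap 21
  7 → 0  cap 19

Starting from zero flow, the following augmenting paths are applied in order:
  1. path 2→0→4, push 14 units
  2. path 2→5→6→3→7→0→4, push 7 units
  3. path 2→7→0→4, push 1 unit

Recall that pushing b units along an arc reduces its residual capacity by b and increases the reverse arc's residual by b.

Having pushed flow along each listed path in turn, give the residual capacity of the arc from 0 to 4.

Residual capacity of (0,4): 3

after path 1 (2→0→4, push 14): res(0,4)=11
after path 2 (2→5→6→3→7→0→4, push 7): res(0,4)=4
after path 3 (2→7→0→4, push 1): res(0,4)=3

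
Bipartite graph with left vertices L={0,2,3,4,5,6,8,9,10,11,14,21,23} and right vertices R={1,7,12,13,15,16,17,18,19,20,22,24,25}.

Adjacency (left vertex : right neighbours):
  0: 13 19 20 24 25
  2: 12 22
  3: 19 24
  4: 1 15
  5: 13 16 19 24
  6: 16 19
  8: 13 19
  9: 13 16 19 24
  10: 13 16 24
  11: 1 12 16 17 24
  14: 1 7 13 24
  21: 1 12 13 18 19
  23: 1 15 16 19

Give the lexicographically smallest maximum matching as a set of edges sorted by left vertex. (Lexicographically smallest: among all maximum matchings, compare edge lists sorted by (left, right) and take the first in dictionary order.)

Lex-smallest maximum matching: {(0,20), (2,12), (3,19), (4,1), (5,13), (6,16), (9,24), (11,17), (14,7), (21,18), (23,15)}

|M| = 11 (so the lex-smallest maximum matching has 11 edges)
process left vertices in ascending order; for each, take the smallest-labelled available neighbour that still permits 11 edges overall, or leave it unmatched if none does
lex-smallest matching: {0-20, 2-12, 3-19, 4-1, 5-13, 6-16, 9-24, 11-17, 14-7, 21-18, 23-15}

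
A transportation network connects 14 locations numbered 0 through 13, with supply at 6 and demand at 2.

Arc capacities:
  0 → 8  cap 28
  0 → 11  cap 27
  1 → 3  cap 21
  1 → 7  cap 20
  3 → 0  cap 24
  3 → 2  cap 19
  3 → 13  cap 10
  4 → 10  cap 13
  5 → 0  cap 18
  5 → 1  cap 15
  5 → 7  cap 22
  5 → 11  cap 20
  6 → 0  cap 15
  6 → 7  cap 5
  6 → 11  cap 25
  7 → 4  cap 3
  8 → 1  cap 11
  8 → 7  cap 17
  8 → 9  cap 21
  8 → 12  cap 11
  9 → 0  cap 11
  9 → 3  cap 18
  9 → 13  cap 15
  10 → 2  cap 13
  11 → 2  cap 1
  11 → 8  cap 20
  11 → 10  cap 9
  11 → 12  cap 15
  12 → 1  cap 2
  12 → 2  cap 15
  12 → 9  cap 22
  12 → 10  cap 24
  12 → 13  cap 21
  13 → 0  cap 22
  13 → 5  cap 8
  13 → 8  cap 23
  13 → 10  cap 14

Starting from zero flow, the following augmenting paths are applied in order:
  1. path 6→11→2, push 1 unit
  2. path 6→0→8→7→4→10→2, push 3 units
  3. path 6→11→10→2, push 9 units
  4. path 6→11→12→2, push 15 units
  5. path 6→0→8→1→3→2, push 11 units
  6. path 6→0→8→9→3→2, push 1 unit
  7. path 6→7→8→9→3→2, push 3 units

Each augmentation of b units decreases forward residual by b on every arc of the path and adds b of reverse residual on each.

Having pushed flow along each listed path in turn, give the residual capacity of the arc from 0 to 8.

after path 1 (6→11→2, push 1): res(0,8)=28
after path 2 (6→0→8→7→4→10→2, push 3): res(0,8)=25
after path 3 (6→11→10→2, push 9): res(0,8)=25
after path 4 (6→11→12→2, push 15): res(0,8)=25
after path 5 (6→0→8→1→3→2, push 11): res(0,8)=14
after path 6 (6→0→8→9→3→2, push 1): res(0,8)=13
after path 7 (6→7→8→9→3→2, push 3): res(0,8)=13

Residual capacity of (0,8): 13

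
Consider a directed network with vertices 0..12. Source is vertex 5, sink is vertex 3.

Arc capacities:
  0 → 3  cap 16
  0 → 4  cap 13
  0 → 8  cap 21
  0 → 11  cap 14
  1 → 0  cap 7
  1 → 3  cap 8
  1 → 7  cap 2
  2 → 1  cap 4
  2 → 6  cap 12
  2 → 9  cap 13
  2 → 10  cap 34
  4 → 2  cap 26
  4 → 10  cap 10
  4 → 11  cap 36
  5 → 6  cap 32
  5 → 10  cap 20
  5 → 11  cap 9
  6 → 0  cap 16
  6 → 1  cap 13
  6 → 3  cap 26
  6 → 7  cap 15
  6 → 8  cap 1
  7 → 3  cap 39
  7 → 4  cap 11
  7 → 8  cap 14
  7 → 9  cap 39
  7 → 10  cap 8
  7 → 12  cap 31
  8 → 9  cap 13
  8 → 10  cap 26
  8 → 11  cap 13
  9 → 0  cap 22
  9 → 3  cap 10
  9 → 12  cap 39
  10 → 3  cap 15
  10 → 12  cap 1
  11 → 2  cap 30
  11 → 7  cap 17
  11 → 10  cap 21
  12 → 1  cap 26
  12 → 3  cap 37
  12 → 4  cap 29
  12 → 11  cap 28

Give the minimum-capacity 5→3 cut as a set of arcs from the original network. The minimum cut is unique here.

augment #1: 5→6→3 push 26
augment #2: 5→10→3 push 15
augment #3: 5→6→0→3 push 6
augment #4: 5→10→12→3 push 1
augment #5: 5→11→7→3 push 9
max flow = 57; residual-reachable set from 5 gives S-side
cut edges (S→T): {(5,6), (5,11), (10,3), (10,12)} total cap 57

Min-cut arcs: {(5,6), (5,11), (10,3), (10,12)} (total capacity 57)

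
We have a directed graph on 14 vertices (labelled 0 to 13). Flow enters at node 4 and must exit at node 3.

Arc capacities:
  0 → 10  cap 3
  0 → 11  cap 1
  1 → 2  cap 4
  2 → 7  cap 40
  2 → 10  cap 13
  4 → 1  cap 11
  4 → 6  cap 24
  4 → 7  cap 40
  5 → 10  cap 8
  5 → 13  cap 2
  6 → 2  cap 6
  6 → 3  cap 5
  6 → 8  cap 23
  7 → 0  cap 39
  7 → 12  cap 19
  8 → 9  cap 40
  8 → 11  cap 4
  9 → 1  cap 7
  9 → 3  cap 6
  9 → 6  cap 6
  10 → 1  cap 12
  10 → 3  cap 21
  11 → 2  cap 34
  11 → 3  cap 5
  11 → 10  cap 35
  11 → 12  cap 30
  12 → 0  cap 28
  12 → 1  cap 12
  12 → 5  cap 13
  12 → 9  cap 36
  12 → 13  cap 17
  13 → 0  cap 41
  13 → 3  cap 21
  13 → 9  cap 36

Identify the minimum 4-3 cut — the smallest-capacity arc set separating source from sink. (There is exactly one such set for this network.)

augment #1: 4→6→3 push 5
augment #2: 4→1→2→10→3 push 4
augment #3: 4→6→2→10→3 push 6
augment #4: 4→6→8→9→3 push 6
augment #5: 4→6→8→11→3 push 4
augment #6: 4→7→0→10→3 push 3
augment #7: 4→7→0→11→3 push 1
augment #8: 4→7→12→13→3 push 17
augment #9: 4→7→12→5→10→3 push 2
max flow = 48; residual-reachable set from 4 gives S-side
cut edges (S→T): {(0,10), (0,11), (1,2), (6,2), (6,3), (7,12), (8,11), (9,3)} total cap 48

Min-cut arcs: {(0,10), (0,11), (1,2), (6,2), (6,3), (7,12), (8,11), (9,3)} (total capacity 48)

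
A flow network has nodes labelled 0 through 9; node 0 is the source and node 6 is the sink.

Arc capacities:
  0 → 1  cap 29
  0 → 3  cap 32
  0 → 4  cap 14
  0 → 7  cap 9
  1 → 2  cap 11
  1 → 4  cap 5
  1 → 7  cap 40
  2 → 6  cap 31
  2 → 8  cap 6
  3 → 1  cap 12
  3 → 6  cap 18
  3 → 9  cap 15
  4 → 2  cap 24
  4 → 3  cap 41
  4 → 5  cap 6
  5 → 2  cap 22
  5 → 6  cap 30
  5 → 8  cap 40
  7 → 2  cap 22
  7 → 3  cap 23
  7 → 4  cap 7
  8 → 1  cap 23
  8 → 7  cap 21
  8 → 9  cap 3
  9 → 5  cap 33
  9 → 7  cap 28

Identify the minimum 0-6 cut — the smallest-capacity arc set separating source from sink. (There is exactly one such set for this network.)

augment #1: 0→3→6 push 18
augment #2: 0→1→2→6 push 11
augment #3: 0→4→2→6 push 14
augment #4: 0→7→2→6 push 6
augment #5: 0→1→4→5→6 push 5
augment #6: 0→3→9→5→6 push 14
augment #7: 0→7→4→5→6 push 1
augment #8: 0→7→3→9→5→6 push 1
augment #9: 0→7→2→8→9→5→6 push 1
augment #10: 0→1→7→2→8→9→5→6 push 2
max flow = 73; residual-reachable set from 0 gives S-side
cut edges (S→T): {(2,6), (3,6), (3,9), (4,5), (8,9)} total cap 73

Min-cut arcs: {(2,6), (3,6), (3,9), (4,5), (8,9)} (total capacity 73)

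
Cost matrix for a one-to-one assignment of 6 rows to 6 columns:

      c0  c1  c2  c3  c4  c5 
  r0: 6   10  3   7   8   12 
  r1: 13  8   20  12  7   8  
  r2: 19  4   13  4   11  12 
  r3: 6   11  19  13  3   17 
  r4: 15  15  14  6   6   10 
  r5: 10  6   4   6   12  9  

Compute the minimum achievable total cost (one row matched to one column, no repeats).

Minimum assignment cost: 31

optimal assignment: row0→col0 (cost 6), row1→col5 (cost 8), row2→col1 (cost 4), row3→col4 (cost 3), row4→col3 (cost 6), row5→col2 (cost 4)
total = 6 + 8 + 4 + 3 + 6 + 4 = 31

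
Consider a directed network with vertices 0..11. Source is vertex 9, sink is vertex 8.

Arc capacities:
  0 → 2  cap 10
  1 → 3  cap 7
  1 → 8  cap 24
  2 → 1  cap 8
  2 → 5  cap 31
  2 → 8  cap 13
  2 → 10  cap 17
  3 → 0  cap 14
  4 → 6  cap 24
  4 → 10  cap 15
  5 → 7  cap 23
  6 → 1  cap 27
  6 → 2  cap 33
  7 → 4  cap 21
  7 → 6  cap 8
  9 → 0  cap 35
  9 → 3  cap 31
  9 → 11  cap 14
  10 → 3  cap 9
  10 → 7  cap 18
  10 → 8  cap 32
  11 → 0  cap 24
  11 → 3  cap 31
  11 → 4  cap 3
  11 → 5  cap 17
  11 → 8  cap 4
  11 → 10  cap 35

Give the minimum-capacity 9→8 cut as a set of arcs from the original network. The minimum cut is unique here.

augment #1: 9→11→8 push 4
augment #2: 9→0→2→8 push 10
augment #3: 9→11→10→8 push 10
max flow = 24; residual-reachable set from 9 gives S-side
cut edges (S→T): {(0,2), (9,11)} total cap 24

Min-cut arcs: {(0,2), (9,11)} (total capacity 24)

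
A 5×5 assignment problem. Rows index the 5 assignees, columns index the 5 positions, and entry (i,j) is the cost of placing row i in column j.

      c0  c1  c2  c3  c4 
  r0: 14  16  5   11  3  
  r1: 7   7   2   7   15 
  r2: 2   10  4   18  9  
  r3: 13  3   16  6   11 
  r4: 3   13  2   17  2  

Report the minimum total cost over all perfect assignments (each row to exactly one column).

Minimum assignment cost: 17

optimal assignment: row0→col4 (cost 3), row1→col3 (cost 7), row2→col0 (cost 2), row3→col1 (cost 3), row4→col2 (cost 2)
total = 3 + 7 + 2 + 3 + 2 = 17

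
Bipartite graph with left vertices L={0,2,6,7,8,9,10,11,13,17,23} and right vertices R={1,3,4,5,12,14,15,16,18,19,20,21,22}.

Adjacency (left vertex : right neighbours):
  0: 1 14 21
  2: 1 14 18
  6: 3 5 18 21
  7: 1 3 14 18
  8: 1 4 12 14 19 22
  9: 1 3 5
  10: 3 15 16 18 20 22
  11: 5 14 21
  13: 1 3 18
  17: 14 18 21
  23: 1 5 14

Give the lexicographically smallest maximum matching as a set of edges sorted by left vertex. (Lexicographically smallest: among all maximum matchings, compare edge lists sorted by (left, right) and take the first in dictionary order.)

|M| = 8 (so the lex-smallest maximum matching has 8 edges)
process left vertices in ascending order; for each, take the smallest-labelled available neighbour that still permits 8 edges overall, or leave it unmatched if none does
lex-smallest matching: {0-1, 2-14, 6-3, 7-18, 8-4, 9-5, 10-15, 11-21}

Lex-smallest maximum matching: {(0,1), (2,14), (6,3), (7,18), (8,4), (9,5), (10,15), (11,21)}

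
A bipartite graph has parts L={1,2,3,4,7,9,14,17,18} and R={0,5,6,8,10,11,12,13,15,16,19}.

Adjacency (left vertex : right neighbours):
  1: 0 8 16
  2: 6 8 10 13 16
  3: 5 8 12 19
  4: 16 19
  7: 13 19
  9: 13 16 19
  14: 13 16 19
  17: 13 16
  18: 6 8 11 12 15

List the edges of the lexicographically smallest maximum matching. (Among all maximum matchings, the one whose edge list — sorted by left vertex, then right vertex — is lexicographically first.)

|M| = 7 (so the lex-smallest maximum matching has 7 edges)
process left vertices in ascending order; for each, take the smallest-labelled available neighbour that still permits 7 edges overall, or leave it unmatched if none does
lex-smallest matching: {1-0, 2-6, 3-5, 4-16, 7-13, 9-19, 18-8}

Lex-smallest maximum matching: {(1,0), (2,6), (3,5), (4,16), (7,13), (9,19), (18,8)}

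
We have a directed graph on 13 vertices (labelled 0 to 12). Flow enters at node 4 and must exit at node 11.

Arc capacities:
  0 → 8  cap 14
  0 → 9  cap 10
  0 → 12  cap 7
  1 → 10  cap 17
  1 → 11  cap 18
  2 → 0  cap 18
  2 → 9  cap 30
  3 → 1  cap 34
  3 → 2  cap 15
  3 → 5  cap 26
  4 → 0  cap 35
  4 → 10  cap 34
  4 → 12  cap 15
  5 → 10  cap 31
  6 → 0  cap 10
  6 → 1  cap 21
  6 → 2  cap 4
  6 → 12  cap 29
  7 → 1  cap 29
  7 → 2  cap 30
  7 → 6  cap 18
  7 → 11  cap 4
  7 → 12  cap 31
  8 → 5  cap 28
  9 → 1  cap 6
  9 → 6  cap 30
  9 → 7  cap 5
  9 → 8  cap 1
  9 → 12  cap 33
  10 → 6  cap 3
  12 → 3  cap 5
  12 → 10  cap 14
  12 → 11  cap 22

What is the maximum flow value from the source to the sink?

Maximum flow value: 35

augment #1: 4→12→11 bottleneck 15, total now 15
augment #2: 4→0→12→11 bottleneck 7, total now 22
augment #3: 4→0→9→1→11 bottleneck 6, total now 28
augment #4: 4→0→9→7→11 bottleneck 4, total now 32
augment #5: 4→10→6→1→11 bottleneck 3, total now 35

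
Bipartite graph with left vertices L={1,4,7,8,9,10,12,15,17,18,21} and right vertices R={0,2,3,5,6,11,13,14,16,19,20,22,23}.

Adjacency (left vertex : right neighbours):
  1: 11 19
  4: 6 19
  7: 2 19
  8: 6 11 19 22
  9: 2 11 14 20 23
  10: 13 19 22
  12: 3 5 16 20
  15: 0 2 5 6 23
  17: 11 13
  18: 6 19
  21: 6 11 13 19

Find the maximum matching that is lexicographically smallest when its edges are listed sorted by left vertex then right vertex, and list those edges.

Lex-smallest maximum matching: {(1,11), (4,6), (7,2), (8,19), (9,14), (10,22), (12,3), (15,0), (17,13)}

|M| = 9 (so the lex-smallest maximum matching has 9 edges)
process left vertices in ascending order; for each, take the smallest-labelled available neighbour that still permits 9 edges overall, or leave it unmatched if none does
lex-smallest matching: {1-11, 4-6, 7-2, 8-19, 9-14, 10-22, 12-3, 15-0, 17-13}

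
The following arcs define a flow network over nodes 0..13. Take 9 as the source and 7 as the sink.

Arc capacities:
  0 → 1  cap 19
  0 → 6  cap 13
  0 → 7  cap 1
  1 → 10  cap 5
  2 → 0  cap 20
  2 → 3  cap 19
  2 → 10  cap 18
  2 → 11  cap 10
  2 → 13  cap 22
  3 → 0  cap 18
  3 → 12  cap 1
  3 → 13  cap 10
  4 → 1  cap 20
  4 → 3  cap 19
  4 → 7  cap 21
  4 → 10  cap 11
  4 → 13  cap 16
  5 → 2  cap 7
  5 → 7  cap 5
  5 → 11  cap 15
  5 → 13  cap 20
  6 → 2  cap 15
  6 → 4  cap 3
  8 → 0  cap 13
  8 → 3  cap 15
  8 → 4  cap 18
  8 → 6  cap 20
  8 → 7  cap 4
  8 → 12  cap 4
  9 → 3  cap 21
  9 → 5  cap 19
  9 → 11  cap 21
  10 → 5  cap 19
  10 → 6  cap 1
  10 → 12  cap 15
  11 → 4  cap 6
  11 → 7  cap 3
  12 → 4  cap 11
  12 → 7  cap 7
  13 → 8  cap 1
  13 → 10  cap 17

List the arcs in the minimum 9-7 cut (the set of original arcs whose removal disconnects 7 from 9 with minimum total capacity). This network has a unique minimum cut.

augment #1: 9→5→7 push 5
augment #2: 9→11→7 push 3
augment #3: 9→3→0→7 push 1
augment #4: 9→3→12→7 push 1
augment #5: 9→11→4→7 push 6
augment #6: 9→3→13→8→7 push 1
augment #7: 9→3→0→6→4→7 push 3
augment #8: 9→3→13→10→12→7 push 6
augment #9: 9→3→13→10→12→4→7 push 3
augment #10: 9→5→2→10→12→4→7 push 6
max flow = 35; residual-reachable set from 9 gives S-side
cut edges (S→T): {(0,7), (3,12), (5,7), (6,4), (10,12), (11,4), (11,7), (13,8)} total cap 35

Min-cut arcs: {(0,7), (3,12), (5,7), (6,4), (10,12), (11,4), (11,7), (13,8)} (total capacity 35)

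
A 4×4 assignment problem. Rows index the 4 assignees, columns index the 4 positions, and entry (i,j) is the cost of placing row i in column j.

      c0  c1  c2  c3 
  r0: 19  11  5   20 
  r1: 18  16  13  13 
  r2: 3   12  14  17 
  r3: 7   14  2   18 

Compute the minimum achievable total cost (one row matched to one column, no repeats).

optimal assignment: row0→col1 (cost 11), row1→col3 (cost 13), row2→col0 (cost 3), row3→col2 (cost 2)
total = 11 + 13 + 3 + 2 = 29

Minimum assignment cost: 29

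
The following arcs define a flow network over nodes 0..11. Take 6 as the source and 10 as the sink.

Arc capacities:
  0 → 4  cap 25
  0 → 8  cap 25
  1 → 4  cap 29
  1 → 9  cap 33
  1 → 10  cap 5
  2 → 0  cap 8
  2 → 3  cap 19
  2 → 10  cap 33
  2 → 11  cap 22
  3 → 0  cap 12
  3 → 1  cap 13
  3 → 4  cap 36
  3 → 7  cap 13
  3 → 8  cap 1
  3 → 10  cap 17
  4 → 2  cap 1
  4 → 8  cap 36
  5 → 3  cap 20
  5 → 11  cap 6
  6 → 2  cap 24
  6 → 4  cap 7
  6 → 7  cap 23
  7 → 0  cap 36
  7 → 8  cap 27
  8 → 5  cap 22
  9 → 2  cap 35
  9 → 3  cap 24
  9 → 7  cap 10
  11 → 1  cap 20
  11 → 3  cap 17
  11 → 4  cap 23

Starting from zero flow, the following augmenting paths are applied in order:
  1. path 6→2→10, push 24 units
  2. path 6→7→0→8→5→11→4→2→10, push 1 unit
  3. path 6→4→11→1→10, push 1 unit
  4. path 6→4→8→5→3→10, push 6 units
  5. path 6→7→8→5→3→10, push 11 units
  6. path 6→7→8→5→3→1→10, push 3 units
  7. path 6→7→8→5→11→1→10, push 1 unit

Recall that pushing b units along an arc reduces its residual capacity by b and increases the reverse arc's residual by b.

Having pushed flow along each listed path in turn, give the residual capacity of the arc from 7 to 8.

after path 1 (6→2→10, push 24): res(7,8)=27
after path 2 (6→7→0→8→5→11→4→2→10, push 1): res(7,8)=27
after path 3 (6→4→11→1→10, push 1): res(7,8)=27
after path 4 (6→4→8→5→3→10, push 6): res(7,8)=27
after path 5 (6→7→8→5→3→10, push 11): res(7,8)=16
after path 6 (6→7→8→5→3→1→10, push 3): res(7,8)=13
after path 7 (6→7→8→5→11→1→10, push 1): res(7,8)=12

Residual capacity of (7,8): 12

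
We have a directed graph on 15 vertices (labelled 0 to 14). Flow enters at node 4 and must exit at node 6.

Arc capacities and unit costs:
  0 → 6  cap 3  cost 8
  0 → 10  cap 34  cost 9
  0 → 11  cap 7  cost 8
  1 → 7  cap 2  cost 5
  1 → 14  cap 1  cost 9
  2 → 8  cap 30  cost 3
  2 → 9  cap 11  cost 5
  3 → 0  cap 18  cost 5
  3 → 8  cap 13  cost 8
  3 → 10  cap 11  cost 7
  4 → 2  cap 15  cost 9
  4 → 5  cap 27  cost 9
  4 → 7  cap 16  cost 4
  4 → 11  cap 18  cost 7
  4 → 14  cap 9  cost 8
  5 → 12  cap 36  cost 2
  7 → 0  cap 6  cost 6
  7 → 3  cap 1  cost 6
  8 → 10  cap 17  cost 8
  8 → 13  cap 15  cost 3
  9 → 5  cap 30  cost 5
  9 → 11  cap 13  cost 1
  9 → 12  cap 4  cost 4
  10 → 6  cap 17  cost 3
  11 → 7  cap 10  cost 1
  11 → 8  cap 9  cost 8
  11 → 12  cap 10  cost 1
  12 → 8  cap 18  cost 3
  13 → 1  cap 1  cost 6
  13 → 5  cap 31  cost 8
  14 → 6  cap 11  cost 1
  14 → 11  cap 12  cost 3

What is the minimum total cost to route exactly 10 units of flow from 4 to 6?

Minimum cost for 10 units: 99

shortest-cost path #1: 4→14→6 push 9 @ unit cost 9 (adds 81)
shortest-cost path #2: 4→7→0→6 push 1 @ unit cost 18 (adds 18)
total cost = 99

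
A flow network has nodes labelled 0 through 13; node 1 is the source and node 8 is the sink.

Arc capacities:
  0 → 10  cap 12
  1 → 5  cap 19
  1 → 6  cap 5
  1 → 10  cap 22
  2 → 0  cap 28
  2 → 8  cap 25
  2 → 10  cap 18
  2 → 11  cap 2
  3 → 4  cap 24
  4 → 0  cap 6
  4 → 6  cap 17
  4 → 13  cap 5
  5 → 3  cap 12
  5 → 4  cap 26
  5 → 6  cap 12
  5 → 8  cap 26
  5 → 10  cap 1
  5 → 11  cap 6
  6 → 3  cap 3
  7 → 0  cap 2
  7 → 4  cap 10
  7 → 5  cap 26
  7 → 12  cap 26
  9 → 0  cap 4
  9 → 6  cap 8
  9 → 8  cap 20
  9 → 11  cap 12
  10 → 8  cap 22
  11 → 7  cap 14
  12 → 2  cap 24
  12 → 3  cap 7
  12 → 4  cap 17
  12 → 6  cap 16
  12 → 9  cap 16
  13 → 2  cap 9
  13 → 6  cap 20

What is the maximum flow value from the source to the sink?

augment #1: 1→5→8 bottleneck 19, total now 19
augment #2: 1→10→8 bottleneck 22, total now 41
augment #3: 1→6→3→4→13→2→8 bottleneck 3, total now 44

Maximum flow value: 44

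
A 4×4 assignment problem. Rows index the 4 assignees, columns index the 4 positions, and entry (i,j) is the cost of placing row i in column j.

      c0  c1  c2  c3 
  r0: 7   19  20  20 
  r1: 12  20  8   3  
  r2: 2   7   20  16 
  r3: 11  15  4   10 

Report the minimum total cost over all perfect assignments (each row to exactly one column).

optimal assignment: row0→col0 (cost 7), row1→col3 (cost 3), row2→col1 (cost 7), row3→col2 (cost 4)
total = 7 + 3 + 7 + 4 = 21

Minimum assignment cost: 21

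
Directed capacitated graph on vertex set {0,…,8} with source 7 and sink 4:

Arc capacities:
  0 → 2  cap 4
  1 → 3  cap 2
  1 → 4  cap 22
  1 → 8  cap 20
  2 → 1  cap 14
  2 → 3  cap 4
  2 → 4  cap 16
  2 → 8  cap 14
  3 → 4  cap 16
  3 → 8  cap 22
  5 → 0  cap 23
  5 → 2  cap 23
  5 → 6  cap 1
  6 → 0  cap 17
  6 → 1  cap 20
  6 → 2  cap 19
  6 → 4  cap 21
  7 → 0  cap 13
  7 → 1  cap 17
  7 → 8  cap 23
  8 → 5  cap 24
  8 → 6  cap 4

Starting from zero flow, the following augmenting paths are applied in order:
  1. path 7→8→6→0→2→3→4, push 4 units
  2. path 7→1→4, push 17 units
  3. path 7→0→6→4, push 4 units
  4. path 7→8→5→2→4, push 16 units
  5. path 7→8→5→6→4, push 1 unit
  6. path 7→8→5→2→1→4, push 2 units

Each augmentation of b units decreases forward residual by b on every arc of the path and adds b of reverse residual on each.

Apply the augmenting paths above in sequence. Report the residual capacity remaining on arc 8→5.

after path 1 (7→8→6→0→2→3→4, push 4): res(8,5)=24
after path 2 (7→1→4, push 17): res(8,5)=24
after path 3 (7→0→6→4, push 4): res(8,5)=24
after path 4 (7→8→5→2→4, push 16): res(8,5)=8
after path 5 (7→8→5→6→4, push 1): res(8,5)=7
after path 6 (7→8→5→2→1→4, push 2): res(8,5)=5

Residual capacity of (8,5): 5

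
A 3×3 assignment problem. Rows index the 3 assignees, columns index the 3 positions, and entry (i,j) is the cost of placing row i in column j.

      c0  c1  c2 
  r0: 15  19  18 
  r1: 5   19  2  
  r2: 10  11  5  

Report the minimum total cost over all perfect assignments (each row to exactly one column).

optimal assignment: row0→col0 (cost 15), row1→col2 (cost 2), row2→col1 (cost 11)
total = 15 + 2 + 11 = 28

Minimum assignment cost: 28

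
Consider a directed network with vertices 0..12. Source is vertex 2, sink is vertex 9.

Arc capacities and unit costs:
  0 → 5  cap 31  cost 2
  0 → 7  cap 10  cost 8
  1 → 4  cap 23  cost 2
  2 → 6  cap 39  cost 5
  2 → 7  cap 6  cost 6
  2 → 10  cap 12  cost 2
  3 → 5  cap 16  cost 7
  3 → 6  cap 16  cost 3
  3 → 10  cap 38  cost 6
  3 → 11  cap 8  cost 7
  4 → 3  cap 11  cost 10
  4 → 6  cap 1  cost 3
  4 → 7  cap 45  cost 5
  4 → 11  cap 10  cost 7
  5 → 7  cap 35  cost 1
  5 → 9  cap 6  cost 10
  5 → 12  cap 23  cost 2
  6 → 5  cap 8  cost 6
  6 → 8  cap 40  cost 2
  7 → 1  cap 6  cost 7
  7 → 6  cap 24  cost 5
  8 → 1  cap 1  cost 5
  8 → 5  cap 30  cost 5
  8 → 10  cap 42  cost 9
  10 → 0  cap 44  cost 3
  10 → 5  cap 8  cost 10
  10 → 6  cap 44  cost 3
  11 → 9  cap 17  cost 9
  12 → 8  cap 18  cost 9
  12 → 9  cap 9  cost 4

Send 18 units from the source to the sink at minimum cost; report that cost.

Minimum cost for 18 units: 323

shortest-cost path #1: 2→10→0→5→12→9 push 9 @ unit cost 13 (adds 117)
shortest-cost path #2: 2→10→0→5→9 push 3 @ unit cost 17 (adds 51)
shortest-cost path #3: 2→6→5→9 push 3 @ unit cost 21 (adds 63)
shortest-cost path #4: 2→6→8→1→4→11→9 push 1 @ unit cost 30 (adds 30)
shortest-cost path #5: 2→7→1→4→11→9 push 2 @ unit cost 31 (adds 62)
total cost = 323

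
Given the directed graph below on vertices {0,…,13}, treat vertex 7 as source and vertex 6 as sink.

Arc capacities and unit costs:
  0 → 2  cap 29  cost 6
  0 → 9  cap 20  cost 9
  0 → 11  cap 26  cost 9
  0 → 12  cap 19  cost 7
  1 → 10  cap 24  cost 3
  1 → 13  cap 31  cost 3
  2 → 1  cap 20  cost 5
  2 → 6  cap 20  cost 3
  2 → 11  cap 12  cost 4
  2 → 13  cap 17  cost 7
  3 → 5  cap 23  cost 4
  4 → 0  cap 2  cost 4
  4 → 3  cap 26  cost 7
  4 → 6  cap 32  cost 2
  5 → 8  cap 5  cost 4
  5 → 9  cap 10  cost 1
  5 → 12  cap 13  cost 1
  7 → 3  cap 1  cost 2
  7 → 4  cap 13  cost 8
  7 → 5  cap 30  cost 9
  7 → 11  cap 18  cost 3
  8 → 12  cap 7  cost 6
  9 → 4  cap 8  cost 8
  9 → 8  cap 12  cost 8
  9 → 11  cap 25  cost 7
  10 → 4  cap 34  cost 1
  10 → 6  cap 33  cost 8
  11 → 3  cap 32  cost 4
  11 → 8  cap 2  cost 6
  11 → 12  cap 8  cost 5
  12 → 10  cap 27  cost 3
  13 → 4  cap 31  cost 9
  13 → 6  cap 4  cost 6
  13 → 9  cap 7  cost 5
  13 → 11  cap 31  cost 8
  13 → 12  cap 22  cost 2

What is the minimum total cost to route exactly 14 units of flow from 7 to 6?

shortest-cost path #1: 7→4→6 push 13 @ unit cost 10 (adds 130)
shortest-cost path #2: 7→3→5→12→10→4→6 push 1 @ unit cost 13 (adds 13)
total cost = 143

Minimum cost for 14 units: 143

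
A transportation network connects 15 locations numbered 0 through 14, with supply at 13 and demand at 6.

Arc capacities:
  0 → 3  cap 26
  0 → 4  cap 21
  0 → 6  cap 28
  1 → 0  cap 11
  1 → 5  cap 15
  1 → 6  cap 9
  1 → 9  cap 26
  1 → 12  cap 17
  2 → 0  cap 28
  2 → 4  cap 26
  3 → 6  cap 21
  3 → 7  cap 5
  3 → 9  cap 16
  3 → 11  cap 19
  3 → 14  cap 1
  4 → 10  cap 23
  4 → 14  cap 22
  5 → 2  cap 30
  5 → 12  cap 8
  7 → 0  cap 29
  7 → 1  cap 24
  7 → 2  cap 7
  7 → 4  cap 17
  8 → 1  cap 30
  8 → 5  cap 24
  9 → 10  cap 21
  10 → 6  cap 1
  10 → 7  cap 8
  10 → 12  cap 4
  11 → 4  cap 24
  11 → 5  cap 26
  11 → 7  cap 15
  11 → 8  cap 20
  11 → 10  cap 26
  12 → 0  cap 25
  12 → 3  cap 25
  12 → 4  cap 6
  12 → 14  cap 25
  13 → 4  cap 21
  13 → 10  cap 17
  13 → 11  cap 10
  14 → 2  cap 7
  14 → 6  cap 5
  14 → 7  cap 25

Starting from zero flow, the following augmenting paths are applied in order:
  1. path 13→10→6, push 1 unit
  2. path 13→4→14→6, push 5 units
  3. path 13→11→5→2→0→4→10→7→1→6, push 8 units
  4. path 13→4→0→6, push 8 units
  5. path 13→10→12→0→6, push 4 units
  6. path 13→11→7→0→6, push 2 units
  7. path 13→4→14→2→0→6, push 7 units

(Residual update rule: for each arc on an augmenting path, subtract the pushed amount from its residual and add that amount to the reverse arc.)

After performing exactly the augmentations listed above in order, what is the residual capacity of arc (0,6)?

Residual capacity of (0,6): 7

after path 1 (13→10→6, push 1): res(0,6)=28
after path 2 (13→4→14→6, push 5): res(0,6)=28
after path 3 (13→11→5→2→0→4→10→7→1→6, push 8): res(0,6)=28
after path 4 (13→4→0→6, push 8): res(0,6)=20
after path 5 (13→10→12→0→6, push 4): res(0,6)=16
after path 6 (13→11→7→0→6, push 2): res(0,6)=14
after path 7 (13→4→14→2→0→6, push 7): res(0,6)=7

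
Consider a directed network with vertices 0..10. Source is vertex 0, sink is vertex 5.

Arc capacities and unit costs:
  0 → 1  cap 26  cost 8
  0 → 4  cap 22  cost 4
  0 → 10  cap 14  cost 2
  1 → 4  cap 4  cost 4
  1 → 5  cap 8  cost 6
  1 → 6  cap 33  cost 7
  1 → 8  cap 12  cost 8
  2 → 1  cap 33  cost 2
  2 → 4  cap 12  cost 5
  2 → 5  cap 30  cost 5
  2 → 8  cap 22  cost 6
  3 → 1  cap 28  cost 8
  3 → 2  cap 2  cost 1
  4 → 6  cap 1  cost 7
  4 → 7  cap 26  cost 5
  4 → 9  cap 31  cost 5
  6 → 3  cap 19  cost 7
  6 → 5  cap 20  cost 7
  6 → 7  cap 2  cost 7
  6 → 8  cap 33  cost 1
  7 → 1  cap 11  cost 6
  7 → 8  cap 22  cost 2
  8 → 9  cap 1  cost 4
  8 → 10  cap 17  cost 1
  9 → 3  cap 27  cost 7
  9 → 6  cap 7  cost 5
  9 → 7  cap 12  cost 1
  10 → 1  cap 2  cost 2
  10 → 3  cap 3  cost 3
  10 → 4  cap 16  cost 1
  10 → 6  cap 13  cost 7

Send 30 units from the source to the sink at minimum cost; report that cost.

shortest-cost path #1: 0→10→1→5 push 2 @ unit cost 10 (adds 20)
shortest-cost path #2: 0→10→3→2→5 push 2 @ unit cost 11 (adds 22)
shortest-cost path #3: 0→1→5 push 6 @ unit cost 14 (adds 84)
shortest-cost path #4: 0→10→6→5 push 10 @ unit cost 16 (adds 160)
shortest-cost path #5: 0→4→6→5 push 1 @ unit cost 18 (adds 18)
shortest-cost path #6: 0→1→10→6→5 push 2 @ unit cost 20 (adds 40)
shortest-cost path #7: 0→4→9→6→5 push 7 @ unit cost 21 (adds 147)
total cost = 491

Minimum cost for 30 units: 491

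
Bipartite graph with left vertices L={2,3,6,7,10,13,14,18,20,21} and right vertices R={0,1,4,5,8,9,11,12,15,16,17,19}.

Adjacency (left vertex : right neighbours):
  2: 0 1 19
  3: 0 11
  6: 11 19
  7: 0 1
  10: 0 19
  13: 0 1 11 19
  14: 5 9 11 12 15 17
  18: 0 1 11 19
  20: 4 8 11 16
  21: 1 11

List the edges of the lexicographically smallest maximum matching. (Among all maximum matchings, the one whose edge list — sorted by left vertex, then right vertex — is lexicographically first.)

|M| = 6 (so the lex-smallest maximum matching has 6 edges)
process left vertices in ascending order; for each, take the smallest-labelled available neighbour that still permits 6 edges overall, or leave it unmatched if none does
lex-smallest matching: {2-0, 3-11, 6-19, 7-1, 14-5, 20-4}

Lex-smallest maximum matching: {(2,0), (3,11), (6,19), (7,1), (14,5), (20,4)}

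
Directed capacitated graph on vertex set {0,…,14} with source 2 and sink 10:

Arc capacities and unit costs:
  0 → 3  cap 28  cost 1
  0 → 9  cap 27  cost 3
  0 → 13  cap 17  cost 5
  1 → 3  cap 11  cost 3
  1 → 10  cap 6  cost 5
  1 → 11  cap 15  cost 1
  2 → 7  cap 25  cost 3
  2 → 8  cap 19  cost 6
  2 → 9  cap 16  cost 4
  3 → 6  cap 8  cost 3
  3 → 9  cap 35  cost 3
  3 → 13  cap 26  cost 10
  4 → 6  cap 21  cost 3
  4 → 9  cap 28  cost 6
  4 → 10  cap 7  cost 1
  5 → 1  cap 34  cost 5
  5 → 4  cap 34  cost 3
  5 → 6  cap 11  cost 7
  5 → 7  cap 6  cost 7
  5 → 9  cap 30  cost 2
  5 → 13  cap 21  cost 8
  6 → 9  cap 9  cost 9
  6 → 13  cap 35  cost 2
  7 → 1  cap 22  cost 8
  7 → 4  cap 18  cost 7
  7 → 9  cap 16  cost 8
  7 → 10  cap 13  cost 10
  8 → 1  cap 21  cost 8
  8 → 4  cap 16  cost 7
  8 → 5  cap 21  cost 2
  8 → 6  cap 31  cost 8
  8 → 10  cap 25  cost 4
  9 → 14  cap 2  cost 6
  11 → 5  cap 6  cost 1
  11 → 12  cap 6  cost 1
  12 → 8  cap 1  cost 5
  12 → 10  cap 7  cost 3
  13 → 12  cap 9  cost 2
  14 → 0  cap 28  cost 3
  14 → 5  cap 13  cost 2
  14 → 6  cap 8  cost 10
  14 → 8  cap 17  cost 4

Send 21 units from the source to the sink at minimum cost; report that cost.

shortest-cost path #1: 2→8→10 push 19 @ unit cost 10 (adds 190)
shortest-cost path #2: 2→7→4→10 push 2 @ unit cost 11 (adds 22)
total cost = 212

Minimum cost for 21 units: 212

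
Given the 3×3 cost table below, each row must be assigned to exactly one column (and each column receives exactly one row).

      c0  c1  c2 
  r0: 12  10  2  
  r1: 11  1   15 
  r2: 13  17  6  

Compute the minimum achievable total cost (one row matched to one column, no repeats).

Minimum assignment cost: 16

optimal assignment: row0→col2 (cost 2), row1→col1 (cost 1), row2→col0 (cost 13)
total = 2 + 1 + 13 = 16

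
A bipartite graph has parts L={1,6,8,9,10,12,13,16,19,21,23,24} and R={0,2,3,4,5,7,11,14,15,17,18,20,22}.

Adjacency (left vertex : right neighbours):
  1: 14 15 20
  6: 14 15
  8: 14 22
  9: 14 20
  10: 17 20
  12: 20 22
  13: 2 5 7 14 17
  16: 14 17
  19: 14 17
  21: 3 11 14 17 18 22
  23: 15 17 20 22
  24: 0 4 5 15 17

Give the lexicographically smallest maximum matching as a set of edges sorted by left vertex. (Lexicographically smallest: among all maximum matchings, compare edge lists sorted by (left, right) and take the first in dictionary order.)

Lex-smallest maximum matching: {(1,14), (6,15), (8,22), (9,20), (10,17), (13,2), (21,3), (24,0)}

|M| = 8 (so the lex-smallest maximum matching has 8 edges)
process left vertices in ascending order; for each, take the smallest-labelled available neighbour that still permits 8 edges overall, or leave it unmatched if none does
lex-smallest matching: {1-14, 6-15, 8-22, 9-20, 10-17, 13-2, 21-3, 24-0}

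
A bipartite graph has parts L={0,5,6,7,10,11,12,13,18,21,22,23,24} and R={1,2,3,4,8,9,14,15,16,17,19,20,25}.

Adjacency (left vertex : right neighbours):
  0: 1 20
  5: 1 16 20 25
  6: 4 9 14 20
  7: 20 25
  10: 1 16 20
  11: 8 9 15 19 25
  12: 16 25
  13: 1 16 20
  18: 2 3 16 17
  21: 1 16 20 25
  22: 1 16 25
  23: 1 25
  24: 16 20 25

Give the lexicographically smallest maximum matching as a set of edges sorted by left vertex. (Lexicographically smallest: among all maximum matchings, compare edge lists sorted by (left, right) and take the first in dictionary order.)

Lex-smallest maximum matching: {(0,1), (5,16), (6,4), (7,20), (11,8), (12,25), (18,2)}

|M| = 7 (so the lex-smallest maximum matching has 7 edges)
process left vertices in ascending order; for each, take the smallest-labelled available neighbour that still permits 7 edges overall, or leave it unmatched if none does
lex-smallest matching: {0-1, 5-16, 6-4, 7-20, 11-8, 12-25, 18-2}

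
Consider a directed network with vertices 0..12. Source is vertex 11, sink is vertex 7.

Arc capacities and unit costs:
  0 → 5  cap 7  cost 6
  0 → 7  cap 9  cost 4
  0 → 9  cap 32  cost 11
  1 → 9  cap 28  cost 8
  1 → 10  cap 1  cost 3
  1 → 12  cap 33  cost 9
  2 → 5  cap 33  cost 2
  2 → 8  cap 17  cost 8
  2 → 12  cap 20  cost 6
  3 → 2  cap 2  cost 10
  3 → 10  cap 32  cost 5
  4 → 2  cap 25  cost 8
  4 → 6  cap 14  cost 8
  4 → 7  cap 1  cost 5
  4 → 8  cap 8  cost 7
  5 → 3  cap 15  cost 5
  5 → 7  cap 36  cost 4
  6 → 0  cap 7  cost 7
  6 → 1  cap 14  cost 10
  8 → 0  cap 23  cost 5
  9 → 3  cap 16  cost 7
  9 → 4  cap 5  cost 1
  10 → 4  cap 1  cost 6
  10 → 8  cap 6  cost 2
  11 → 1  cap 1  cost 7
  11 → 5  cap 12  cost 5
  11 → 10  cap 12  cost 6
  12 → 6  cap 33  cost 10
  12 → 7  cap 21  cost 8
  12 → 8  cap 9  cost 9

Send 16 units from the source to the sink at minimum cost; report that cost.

shortest-cost path #1: 11→5→7 push 12 @ unit cost 9 (adds 108)
shortest-cost path #2: 11→10→4→7 push 1 @ unit cost 17 (adds 17)
shortest-cost path #3: 11→10→8→0→7 push 3 @ unit cost 17 (adds 51)
total cost = 176

Minimum cost for 16 units: 176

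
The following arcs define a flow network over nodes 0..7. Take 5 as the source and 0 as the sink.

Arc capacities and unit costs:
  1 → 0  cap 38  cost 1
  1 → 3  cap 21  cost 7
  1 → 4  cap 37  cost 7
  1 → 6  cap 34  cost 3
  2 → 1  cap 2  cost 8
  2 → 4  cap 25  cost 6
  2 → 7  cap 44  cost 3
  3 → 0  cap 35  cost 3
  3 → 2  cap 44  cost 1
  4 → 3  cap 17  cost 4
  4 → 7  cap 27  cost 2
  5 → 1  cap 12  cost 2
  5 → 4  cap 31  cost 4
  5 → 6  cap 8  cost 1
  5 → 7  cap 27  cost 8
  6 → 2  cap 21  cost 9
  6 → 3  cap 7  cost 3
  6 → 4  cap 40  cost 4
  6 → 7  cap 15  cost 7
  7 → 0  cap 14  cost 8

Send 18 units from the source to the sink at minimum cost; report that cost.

Minimum cost for 18 units: 78

shortest-cost path #1: 5→1→0 push 12 @ unit cost 3 (adds 36)
shortest-cost path #2: 5→6→3→0 push 6 @ unit cost 7 (adds 42)
total cost = 78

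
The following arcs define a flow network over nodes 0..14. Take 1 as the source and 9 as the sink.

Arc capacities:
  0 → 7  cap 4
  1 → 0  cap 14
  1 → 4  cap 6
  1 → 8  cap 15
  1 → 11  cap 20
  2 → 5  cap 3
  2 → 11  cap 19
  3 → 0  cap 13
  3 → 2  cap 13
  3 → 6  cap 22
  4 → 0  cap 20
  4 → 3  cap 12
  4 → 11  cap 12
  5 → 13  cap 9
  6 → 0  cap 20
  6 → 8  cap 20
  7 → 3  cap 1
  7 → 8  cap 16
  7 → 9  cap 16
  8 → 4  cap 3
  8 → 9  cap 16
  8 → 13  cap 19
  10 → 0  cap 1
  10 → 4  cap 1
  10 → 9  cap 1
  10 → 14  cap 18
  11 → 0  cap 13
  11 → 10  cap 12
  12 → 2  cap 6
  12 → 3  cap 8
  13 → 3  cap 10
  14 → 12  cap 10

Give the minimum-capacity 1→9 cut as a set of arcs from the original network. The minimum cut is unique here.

augment #1: 1→8→9 push 15
augment #2: 1→0→7→9 push 4
augment #3: 1→11→10→9 push 1
augment #4: 1→4→3→6→8→9 push 1
max flow = 21; residual-reachable set from 1 gives S-side
cut edges (S→T): {(0,7), (8,9), (10,9)} total cap 21

Min-cut arcs: {(0,7), (8,9), (10,9)} (total capacity 21)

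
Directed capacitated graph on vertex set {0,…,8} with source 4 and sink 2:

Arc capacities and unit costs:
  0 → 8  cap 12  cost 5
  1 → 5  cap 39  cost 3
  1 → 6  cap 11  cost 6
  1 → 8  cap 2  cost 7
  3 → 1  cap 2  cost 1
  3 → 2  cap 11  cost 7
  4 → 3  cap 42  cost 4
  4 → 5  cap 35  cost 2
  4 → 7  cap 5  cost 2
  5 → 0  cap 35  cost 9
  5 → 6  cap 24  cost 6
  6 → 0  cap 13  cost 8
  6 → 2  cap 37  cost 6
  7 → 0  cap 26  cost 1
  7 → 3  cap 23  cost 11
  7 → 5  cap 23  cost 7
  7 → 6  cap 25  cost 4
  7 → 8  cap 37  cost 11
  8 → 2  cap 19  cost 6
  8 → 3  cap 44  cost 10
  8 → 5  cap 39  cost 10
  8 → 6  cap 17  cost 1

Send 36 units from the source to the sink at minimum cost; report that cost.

Minimum cost for 36 units: 461

shortest-cost path #1: 4→3→2 push 11 @ unit cost 11 (adds 121)
shortest-cost path #2: 4→7→6→2 push 5 @ unit cost 12 (adds 60)
shortest-cost path #3: 4→5→6→2 push 20 @ unit cost 14 (adds 280)
total cost = 461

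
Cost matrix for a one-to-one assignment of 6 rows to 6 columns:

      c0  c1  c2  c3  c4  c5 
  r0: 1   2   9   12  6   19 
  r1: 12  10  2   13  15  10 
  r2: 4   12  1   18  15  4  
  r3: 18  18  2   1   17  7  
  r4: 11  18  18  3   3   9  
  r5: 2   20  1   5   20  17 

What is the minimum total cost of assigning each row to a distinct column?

Minimum assignment cost: 14

optimal assignment: row0→col1 (cost 2), row1→col2 (cost 2), row2→col5 (cost 4), row3→col3 (cost 1), row4→col4 (cost 3), row5→col0 (cost 2)
total = 2 + 2 + 4 + 1 + 3 + 2 = 14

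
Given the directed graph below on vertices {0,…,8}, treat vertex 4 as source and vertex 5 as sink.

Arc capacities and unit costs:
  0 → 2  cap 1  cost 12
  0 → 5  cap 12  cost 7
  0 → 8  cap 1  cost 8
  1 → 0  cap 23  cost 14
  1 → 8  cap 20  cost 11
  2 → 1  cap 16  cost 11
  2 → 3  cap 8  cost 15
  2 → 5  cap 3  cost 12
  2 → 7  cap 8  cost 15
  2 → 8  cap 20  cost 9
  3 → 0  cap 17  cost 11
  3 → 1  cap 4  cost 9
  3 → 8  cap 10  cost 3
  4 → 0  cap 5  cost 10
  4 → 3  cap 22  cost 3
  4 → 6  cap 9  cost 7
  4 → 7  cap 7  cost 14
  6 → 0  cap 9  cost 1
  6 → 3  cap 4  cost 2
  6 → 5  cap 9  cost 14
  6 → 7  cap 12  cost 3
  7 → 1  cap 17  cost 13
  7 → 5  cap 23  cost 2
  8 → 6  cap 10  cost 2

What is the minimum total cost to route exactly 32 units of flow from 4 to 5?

shortest-cost path #1: 4→6→7→5 push 9 @ unit cost 12 (adds 108)
shortest-cost path #2: 4→3→8→6→7→5 push 3 @ unit cost 13 (adds 39)
shortest-cost path #3: 4→7→5 push 7 @ unit cost 16 (adds 112)
shortest-cost path #4: 4→3→8→6→0→5 push 7 @ unit cost 16 (adds 112)
shortest-cost path #5: 4→0→5 push 5 @ unit cost 17 (adds 85)
shortest-cost path #6: 4→3→0→6→5 push 1 @ unit cost 27 (adds 27)
total cost = 483

Minimum cost for 32 units: 483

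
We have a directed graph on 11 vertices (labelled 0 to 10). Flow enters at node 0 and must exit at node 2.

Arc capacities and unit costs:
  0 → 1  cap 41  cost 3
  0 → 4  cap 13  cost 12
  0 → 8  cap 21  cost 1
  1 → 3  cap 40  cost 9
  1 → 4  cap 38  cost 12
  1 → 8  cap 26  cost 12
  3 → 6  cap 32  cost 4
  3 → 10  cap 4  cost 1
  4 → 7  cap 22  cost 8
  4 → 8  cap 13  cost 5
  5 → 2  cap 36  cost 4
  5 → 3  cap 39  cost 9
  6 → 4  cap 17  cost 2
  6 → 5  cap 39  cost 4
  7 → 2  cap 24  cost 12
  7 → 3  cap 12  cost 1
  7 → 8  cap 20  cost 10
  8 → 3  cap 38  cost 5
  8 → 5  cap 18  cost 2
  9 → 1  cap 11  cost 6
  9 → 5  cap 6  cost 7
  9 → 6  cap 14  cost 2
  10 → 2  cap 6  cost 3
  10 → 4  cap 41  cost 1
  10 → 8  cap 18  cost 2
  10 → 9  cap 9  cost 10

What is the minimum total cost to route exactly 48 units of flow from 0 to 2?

Minimum cost for 48 units: 860

shortest-cost path #1: 0→8→5→2 push 18 @ unit cost 7 (adds 126)
shortest-cost path #2: 0→8→3→10→2 push 3 @ unit cost 10 (adds 30)
shortest-cost path #3: 0→1→3→10→2 push 1 @ unit cost 16 (adds 16)
shortest-cost path #4: 0→1→3→6→5→2 push 18 @ unit cost 24 (adds 432)
shortest-cost path #5: 0→4→7→2 push 8 @ unit cost 32 (adds 256)
total cost = 860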